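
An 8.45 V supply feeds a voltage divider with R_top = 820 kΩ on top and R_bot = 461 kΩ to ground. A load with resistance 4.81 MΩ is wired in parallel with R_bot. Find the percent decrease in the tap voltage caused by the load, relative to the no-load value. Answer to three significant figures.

The divider's output (Thévenin) resistance is R_top‖R_bot = 295.1 kΩ.
Fractional drop under load = R_th/(R_th + R_L) = 295.1 / (295.1 + 4810) = 0.05780.
So the output falls by 5.78 %.

5.78 %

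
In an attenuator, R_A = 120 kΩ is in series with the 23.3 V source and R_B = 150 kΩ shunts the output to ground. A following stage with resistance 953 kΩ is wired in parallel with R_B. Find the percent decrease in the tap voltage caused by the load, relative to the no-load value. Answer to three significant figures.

The divider's output (Thévenin) resistance is R_A‖R_B = 66.67 kΩ.
Fractional drop under load = R_th/(R_th + R_L) = 66.67 / (66.67 + 953) = 0.06538.
So the output falls by 6.54 %.

6.54 %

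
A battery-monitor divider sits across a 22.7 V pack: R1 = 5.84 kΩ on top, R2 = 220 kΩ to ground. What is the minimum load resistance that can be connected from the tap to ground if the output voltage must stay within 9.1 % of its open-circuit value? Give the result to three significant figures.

R_L(min) ≈ 56.8 kΩ

Output resistance R_th = R1‖R2 = (5.84 × 220)/225.8 = 5.689 kΩ.
The fractional drop is R_th/(R_th + R_L); requiring this ≤ 0.0910 gives R_L ≥ R_th(1/0.0910 − 1) = 5.689 × 9.989 = 56.8 kΩ.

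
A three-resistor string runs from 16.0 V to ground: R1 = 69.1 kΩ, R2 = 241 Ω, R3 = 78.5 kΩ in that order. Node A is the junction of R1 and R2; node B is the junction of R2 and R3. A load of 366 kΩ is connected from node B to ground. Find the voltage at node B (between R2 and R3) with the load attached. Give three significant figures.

V ≈ 7.72 V

At node B, R3 is in parallel with the load: R3‖R_L = 64640 Ω.
Below node A the resistance is R2 + (R3‖R_L) = 64880 Ω, so V_A = 16.0 × 64880/134000 = 7.748 V.
Then V_B = V_A × (R3‖R_L)/(R2 + R3‖R_L) = 7.748 × 64640/64880 = 7.72 V.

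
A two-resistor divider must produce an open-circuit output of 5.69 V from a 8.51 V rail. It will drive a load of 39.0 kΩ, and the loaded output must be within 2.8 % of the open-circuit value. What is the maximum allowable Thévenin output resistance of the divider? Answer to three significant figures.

Loading drop = R_th/(R_th + R_L) ≤ 0.0280, so R_th ≤ R_L · ε/(1−ε) = 39.0 kΩ × 0.0280/0.9720 = 1.12 kΩ.

R_th ≤ 1.12 kΩ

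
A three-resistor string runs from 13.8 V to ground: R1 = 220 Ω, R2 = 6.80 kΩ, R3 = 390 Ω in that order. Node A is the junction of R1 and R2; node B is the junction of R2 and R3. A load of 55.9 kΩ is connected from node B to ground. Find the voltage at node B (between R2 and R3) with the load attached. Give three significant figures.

V ≈ 0.722 V

At node B, R3 is in parallel with the load: R3‖R_L = 387.3 Ω.
Below node A the resistance is R2 + (R3‖R_L) = 7187 Ω, so V_A = 13.8 × 7187/7407 = 13.39 V.
Then V_B = V_A × (R3‖R_L)/(R2 + R3‖R_L) = 13.39 × 387.3/7187 = 0.722 V.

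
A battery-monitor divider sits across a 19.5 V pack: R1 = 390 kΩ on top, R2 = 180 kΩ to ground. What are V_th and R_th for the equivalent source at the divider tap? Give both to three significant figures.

V_th is the open-circuit tap voltage: 19.5 × 180/(390 + 180) = 6.16 V.
With the supply zeroed, R1 and R2 appear in parallel from the tap: R_th = R1‖R2 = (390 × 180)/570.0 = 123 kΩ.

V_th = 6.16 V, R_th = 123 kΩ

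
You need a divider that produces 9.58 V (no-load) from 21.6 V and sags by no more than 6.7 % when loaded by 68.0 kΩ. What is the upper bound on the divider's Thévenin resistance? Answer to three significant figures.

R_th ≤ 4.88 kΩ

Loading drop = R_th/(R_th + R_L) ≤ 0.0670, so R_th ≤ R_L · ε/(1−ε) = 68.0 kΩ × 0.0670/0.9330 = 4.88 kΩ.
(Any R1, R2 with R2/(R1+R2) = 0.444 and R1‖R2 ≤ 4.88 kΩ will meet the spec.)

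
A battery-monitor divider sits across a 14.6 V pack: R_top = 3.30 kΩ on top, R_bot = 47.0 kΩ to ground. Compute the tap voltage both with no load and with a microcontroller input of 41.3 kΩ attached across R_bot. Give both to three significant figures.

Open-circuit: V = 14.6 × 47.0/(3.30 + 47.0) = 13.6 V.
With the load, R_bot becomes R_bot‖R_L = 21.98 kΩ, so V = 14.6 × 21.98/25.28 = 12.7 V.

Unloaded: 13.6 V; loaded: 12.7 V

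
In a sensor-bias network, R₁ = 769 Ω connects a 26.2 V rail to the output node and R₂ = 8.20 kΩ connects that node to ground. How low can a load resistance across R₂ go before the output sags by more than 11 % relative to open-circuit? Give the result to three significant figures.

R_L(min) ≈ 5.69 kΩ

Output resistance R_th = R₁‖R₂ = (769 × 8200)/8969 = 703.1 Ω.
The fractional drop is R_th/(R_th + R_L); requiring this ≤ 0.110 gives R_L ≥ R_th(1/0.110 − 1) = 703.1 × 8.091 = 5.69 kΩ.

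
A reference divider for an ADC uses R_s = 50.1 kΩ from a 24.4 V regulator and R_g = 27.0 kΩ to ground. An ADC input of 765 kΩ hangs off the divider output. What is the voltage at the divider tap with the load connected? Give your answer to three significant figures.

V_out ≈ 8.35 V

The load sits in parallel with R_g: R_g‖R_L = (27.0 × 765) / (27.0 + 765) = 26.08 kΩ.
V_out = 24.4 × 26.08 / (50.1 + 26.08) = 24.4 × 26.08/76.18 = 8.35 V.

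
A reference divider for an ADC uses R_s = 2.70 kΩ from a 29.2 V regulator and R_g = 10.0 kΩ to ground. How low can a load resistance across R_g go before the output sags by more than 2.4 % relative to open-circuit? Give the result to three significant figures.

R_L(min) ≈ 86.5 kΩ

Output resistance R_th = R_s‖R_g = (2.70 × 10.0)/12.70 = 2.126 kΩ.
The fractional drop is R_th/(R_th + R_L); requiring this ≤ 0.0240 gives R_L ≥ R_th(1/0.0240 − 1) = 2.126 × 40.67 = 86.5 kΩ.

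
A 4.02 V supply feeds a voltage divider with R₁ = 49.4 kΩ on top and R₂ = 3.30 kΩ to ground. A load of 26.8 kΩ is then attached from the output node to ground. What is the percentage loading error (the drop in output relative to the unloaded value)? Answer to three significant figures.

Unloaded V = 4.02 × 3.30/52.70 = 0.25173 V.
Loaded: R₂‖R_L = 2.938 kΩ, giving V = 4.02 × 2.938/52.34 = 0.22568 V.
Drop = (0.25173 − 0.22568) / 0.25173 = 10.3 %.

10.3 %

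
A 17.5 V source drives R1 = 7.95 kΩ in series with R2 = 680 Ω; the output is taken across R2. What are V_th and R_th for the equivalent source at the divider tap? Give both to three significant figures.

V_th = 1.38 V, R_th = 626 Ω

V_th is the open-circuit tap voltage: 17.5 × 680/(7950 + 680) = 1.38 V.
With the supply zeroed, R1 and R2 appear in parallel from the tap: R_th = R1‖R2 = (7950 × 680)/8630 = 626 Ω.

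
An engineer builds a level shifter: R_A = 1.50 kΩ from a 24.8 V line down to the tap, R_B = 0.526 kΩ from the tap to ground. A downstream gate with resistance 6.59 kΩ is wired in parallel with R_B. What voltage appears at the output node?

The load sits in parallel with R_B: R_B‖R_L = (526 × 6590) / (526 + 6590) = 487.1 Ω.
V_out = 24.8 × 487.1 / (1500 + 487.1) = 24.8 × 487.1/1987 = 6.08 V.

V_out ≈ 6.08 V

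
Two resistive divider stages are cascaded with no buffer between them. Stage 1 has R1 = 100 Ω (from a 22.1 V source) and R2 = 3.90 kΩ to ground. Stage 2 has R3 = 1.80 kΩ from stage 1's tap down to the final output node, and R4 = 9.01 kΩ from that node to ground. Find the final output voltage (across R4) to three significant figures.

Stage 2 presents R3+R4 = 10810 Ω as a load on stage 1's tap.
Stage 1's lower leg becomes R2‖(R3+R4) = 2866 Ω, so V_mid = 22.1 × 2866/2966 = 21.35 V.
Stage 2 is itself unloaded: V_out = V_mid × R4/(R3+R4) = 21.35 × 9010/10810 = 17.8 V.

V_out ≈ 17.8 V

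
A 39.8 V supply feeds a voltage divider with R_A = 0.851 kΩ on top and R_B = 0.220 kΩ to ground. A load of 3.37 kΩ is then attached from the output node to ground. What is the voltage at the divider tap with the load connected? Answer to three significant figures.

The load sits in parallel with R_B: R_B‖R_L = (220 × 3370) / (220 + 3370) = 206.5 Ω.
V_out = 39.8 × 206.5 / (851 + 206.5) = 39.8 × 206.5/1058 = 7.77 V.

V_out ≈ 7.77 V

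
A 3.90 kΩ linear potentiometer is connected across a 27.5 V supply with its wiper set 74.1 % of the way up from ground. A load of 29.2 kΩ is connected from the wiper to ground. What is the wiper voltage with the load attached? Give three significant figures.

V ≈ 19.9 V

The wiper splits the pot into (1−α)R = 1.010 kΩ above and αR = 2.890 kΩ below.
Lower section ‖ load = 2.630 kΩ.
V_wiper = 27.5 × 2.630/(1.010 + 2.630) = 19.9 V.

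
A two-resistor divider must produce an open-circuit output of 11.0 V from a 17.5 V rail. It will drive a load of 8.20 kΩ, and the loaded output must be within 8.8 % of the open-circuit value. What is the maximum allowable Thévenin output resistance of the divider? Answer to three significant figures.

Loading drop = R_th/(R_th + R_L) ≤ 0.0880, so R_th ≤ R_L · ε/(1−ε) = 8.20 kΩ × 0.0880/0.9120 = 791 Ω.

R_th ≤ 791 Ω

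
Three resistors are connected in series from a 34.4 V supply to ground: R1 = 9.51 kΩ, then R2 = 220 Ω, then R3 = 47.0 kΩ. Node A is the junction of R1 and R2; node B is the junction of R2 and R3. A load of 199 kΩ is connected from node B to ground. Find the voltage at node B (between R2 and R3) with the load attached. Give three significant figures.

At node B, R3 is in parallel with the load: R3‖R_L = 38020 Ω.
Below node A the resistance is R2 + (R3‖R_L) = 38240 Ω, so V_A = 34.4 × 38240/47750 = 27.55 V.
Then V_B = V_A × (R3‖R_L)/(R2 + R3‖R_L) = 27.55 × 38020/38240 = 27.4 V.

V ≈ 27.4 V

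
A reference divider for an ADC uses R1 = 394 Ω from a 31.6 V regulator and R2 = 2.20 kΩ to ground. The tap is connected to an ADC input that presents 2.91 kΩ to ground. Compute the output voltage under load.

V_out ≈ 24.0 V

The load sits in parallel with R2: R2‖R_L = (2200 × 2910) / (2200 + 2910) = 1253 Ω.
V_out = 31.6 × 1253 / (394 + 1253) = 31.6 × 1253/1647 = 24.0 V.
(Unloaded it would have been 26.8 V.)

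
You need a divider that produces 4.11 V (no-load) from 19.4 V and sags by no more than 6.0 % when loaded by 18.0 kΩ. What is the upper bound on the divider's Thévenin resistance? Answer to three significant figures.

Loading drop = R_th/(R_th + R_L) ≤ 0.0600, so R_th ≤ R_L · ε/(1−ε) = 18.0 kΩ × 0.0600/0.9400 = 1.15 kΩ.

R_th ≤ 1.15 kΩ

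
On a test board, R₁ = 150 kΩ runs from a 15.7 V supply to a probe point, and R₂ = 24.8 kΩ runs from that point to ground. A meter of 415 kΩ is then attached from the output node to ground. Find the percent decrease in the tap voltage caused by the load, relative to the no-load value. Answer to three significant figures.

The divider's output (Thévenin) resistance is R₁‖R₂ = 21.28 kΩ.
Fractional drop under load = R_th/(R_th + R_L) = 21.28 / (21.28 + 415) = 0.04878.
So the output falls by 4.88 %.

4.88 %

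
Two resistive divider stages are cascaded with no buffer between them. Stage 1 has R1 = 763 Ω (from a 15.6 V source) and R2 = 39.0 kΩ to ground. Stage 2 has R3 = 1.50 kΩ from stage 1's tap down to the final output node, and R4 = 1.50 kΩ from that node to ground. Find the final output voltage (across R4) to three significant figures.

Stage 2 presents R3+R4 = 3000 Ω as a load on stage 1's tap.
Stage 1's lower leg becomes R2‖(R3+R4) = 2786 Ω, so V_mid = 15.6 × 2786/3549 = 12.25 V.
Stage 2 is itself unloaded: V_out = V_mid × R4/(R3+R4) = 12.25 × 1500/3000 = 6.12 V.

V_out ≈ 6.12 V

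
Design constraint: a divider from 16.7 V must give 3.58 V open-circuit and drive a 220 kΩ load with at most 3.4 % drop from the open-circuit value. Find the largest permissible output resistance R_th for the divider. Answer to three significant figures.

Loading drop = R_th/(R_th + R_L) ≤ 0.0340, so R_th ≤ R_L · ε/(1−ε) = 220 kΩ × 0.0340/0.9660 = 7.74 kΩ.
(Any R1, R2 with R2/(R1+R2) = 0.214 and R1‖R2 ≤ 7.74 kΩ will meet the spec.)

R_th ≤ 7.74 kΩ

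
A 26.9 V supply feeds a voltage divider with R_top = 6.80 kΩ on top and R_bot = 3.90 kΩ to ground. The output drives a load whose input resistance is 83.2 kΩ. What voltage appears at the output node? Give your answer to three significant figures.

The load sits in parallel with R_bot: R_bot‖R_L = (3.90 × 83.2) / (3.90 + 83.2) = 3.725 kΩ.
V_out = 26.9 × 3.725 / (6.80 + 3.725) = 26.9 × 3.725/10.53 = 9.52 V.

V_out ≈ 9.52 V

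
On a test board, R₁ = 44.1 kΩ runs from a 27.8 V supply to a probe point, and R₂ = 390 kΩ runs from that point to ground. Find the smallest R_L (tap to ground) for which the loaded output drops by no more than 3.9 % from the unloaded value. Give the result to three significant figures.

Output resistance R_th = R₁‖R₂ = (44.1 × 390)/434.1 = 39.62 kΩ.
The fractional drop is R_th/(R_th + R_L); requiring this ≤ 0.0390 gives R_L ≥ R_th(1/0.0390 − 1) = 39.62 × 24.64 = 976 kΩ.

R_L(min) ≈ 976 kΩ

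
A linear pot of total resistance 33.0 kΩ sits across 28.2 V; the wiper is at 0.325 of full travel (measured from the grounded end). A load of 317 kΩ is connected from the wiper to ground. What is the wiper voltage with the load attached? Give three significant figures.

The wiper splits the pot into (1−α)R = 22.27 kΩ above and αR = 10.72 kΩ below.
Lower section ‖ load = 10.37 kΩ.
V_wiper = 28.2 × 10.37/(22.27 + 10.37) = 8.96 V.

V ≈ 8.96 V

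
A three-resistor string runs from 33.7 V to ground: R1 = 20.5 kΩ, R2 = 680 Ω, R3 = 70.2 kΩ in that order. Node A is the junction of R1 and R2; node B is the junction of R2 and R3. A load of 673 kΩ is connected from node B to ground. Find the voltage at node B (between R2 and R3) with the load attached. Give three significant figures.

At node B, R3 is in parallel with the load: R3‖R_L = 63570 Ω.
Below node A the resistance is R2 + (R3‖R_L) = 64250 Ω, so V_A = 33.7 × 64250/84750 = 25.55 V.
Then V_B = V_A × (R3‖R_L)/(R2 + R3‖R_L) = 25.55 × 63570/64250 = 25.3 V.

V ≈ 25.3 V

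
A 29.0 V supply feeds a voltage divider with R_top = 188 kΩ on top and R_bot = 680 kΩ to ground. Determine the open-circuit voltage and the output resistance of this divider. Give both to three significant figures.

V_th is the open-circuit tap voltage: 29.0 × 680/(188 + 680) = 22.7 V.
With the supply zeroed, R_top and R_bot appear in parallel from the tap: R_th = R_top‖R_bot = (188 × 680)/868.0 = 147 kΩ.

V_th = 22.7 V, R_th = 147 kΩ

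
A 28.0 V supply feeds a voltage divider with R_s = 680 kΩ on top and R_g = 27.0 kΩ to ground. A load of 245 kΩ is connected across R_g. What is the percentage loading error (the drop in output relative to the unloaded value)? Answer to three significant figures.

9.58 %

Unloaded V = 28.0 × 27.0/707.0 = 1.0693 V.
Loaded: R_g‖R_L = 24.32 kΩ, giving V = 28.0 × 24.32/704.3 = 0.96683 V.
Drop = (1.0693 − 0.96683) / 1.0693 = 9.58 %.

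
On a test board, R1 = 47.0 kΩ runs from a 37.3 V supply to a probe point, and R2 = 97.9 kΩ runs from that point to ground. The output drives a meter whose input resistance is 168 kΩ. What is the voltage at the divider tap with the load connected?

The load sits in parallel with R2: R2‖R_L = (97.9 × 168) / (97.9 + 168) = 61.85 kΩ.
V_out = 37.3 × 61.85 / (47.0 + 61.85) = 37.3 × 61.85/108.9 = 21.2 V.

V_out ≈ 21.2 V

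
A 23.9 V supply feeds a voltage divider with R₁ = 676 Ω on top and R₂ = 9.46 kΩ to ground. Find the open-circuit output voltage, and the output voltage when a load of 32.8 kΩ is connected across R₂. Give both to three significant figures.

Open-circuit: V = 23.9 × 9460/(676 + 9460) = 22.3 V.
With the load, R₂ becomes R₂‖R_L = 7342 Ω, so V = 23.9 × 7342/8018 = 21.9 V.

Unloaded: 22.3 V; loaded: 21.9 V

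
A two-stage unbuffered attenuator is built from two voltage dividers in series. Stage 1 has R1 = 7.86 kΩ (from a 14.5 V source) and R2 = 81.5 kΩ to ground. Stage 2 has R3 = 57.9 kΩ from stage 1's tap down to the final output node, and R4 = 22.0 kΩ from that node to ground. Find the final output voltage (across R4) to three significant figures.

V_out ≈ 3.34 V

Stage 2 presents R3+R4 = 79.90 kΩ as a load on stage 1's tap.
Stage 1's lower leg becomes R2‖(R3+R4) = 40.35 kΩ, so V_mid = 14.5 × 40.35/48.21 = 12.14 V.
Stage 2 is itself unloaded: V_out = V_mid × R4/(R3+R4) = 12.14 × 22.0/79.90 = 3.34 V.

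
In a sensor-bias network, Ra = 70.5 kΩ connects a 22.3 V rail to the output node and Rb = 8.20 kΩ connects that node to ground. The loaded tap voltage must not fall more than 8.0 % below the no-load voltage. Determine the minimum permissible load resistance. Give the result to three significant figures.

Output resistance R_th = Ra‖Rb = (70.5 × 8.20)/78.70 = 7.346 kΩ.
The fractional drop is R_th/(R_th + R_L); requiring this ≤ 0.0800 gives R_L ≥ R_th(1/0.0800 − 1) = 7.346 × 11.50 = 84.5 kΩ.

R_L(min) ≈ 84.5 kΩ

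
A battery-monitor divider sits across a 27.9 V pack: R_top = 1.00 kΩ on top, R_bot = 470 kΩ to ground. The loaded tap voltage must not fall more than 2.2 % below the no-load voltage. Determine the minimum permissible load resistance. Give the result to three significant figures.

R_L(min) ≈ 44.4 kΩ

Output resistance R_th = R_top‖R_bot = (1000 × 470000)/471000 = 997.9 Ω.
The fractional drop is R_th/(R_th + R_L); requiring this ≤ 0.0220 gives R_L ≥ R_th(1/0.0220 − 1) = 997.9 × 44.45 = 44.4 kΩ.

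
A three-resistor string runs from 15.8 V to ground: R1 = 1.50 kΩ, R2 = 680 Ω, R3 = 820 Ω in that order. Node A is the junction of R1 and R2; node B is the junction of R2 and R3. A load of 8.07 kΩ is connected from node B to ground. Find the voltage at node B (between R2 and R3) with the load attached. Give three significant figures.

At node B, R3 is in parallel with the load: R3‖R_L = 744.4 Ω.
Below node A the resistance is R2 + (R3‖R_L) = 1424 Ω, so V_A = 15.8 × 1424/2924 = 7.696 V.
Then V_B = V_A × (R3‖R_L)/(R2 + R3‖R_L) = 7.696 × 744.4/1424 = 4.02 V.

V ≈ 4.02 V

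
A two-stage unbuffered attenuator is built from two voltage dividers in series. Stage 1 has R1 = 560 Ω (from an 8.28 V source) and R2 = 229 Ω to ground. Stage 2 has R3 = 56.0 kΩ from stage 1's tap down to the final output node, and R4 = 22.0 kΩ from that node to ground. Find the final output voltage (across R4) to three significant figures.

Stage 2 presents R3+R4 = 78000 Ω as a load on stage 1's tap.
Stage 1's lower leg becomes R2‖(R3+R4) = 228.3 Ω, so V_mid = 8.28 × 228.3/788.3 = 2.398 V.
Stage 2 is itself unloaded: V_out = V_mid × R4/(R3+R4) = 2.398 × 22000/78000 = 0.676 V.

V_out ≈ 0.676 V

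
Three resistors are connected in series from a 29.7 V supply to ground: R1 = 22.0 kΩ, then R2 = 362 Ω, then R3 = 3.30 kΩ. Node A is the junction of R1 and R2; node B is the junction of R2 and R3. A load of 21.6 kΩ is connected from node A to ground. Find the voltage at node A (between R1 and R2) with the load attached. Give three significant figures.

V ≈ 3.70 V

Below node A the series string R2+R3 = 3662 Ω sits in parallel with the 21600 Ω load: 3131 Ω.
V_A = 29.7 × 3131/(22000 + 3131) = 3.70 V.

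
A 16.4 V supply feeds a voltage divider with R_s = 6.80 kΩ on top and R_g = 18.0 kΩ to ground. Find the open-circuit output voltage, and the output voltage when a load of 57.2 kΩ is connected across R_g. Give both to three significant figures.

Unloaded: 11.9 V; loaded: 11.0 V

Open-circuit: V = 16.4 × 18.0/(6.80 + 18.0) = 11.9 V.
With the load, R_g becomes R_g‖R_L = 13.69 kΩ, so V = 16.4 × 13.69/20.49 = 11.0 V.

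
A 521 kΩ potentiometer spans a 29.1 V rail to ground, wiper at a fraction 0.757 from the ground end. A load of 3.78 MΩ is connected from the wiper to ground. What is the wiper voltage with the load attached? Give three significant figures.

V ≈ 21.5 V

The wiper splits the pot into (1−α)R = 126.6 kΩ above and αR = 394.4 kΩ below.
Lower section ‖ load = 357.1 kΩ.
V_wiper = 29.1 × 357.1/(126.6 + 357.1) = 21.5 V.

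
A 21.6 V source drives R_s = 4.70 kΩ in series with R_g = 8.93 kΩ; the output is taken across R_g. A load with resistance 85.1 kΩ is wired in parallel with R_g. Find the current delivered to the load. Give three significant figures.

I_L ≈ 0.160 mA

R_g‖R_L = 8.082 kΩ; V_out = 21.6 × 8.082/12.78 = 13.66 V.
I_L = V_out / R_L = 13.66 / 85.1 kΩ = 0.160 mA.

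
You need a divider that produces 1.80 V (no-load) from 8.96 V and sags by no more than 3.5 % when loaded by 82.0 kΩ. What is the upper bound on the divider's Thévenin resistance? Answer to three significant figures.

R_th ≤ 2.97 kΩ

Loading drop = R_th/(R_th + R_L) ≤ 0.0350, so R_th ≤ R_L · ε/(1−ε) = 82.0 kΩ × 0.0350/0.9650 = 2.97 kΩ.
(Any R1, R2 with R2/(R1+R2) = 0.201 and R1‖R2 ≤ 2.97 kΩ will meet the spec.)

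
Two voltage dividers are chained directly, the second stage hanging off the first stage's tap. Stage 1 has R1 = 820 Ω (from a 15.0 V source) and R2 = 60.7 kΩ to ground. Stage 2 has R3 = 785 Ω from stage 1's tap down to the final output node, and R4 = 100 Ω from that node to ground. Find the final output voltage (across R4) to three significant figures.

Stage 2 presents R3+R4 = 885.0 Ω as a load on stage 1's tap.
Stage 1's lower leg becomes R2‖(R3+R4) = 872.3 Ω, so V_mid = 15.0 × 872.3/1692 = 7.732 V.
Stage 2 is itself unloaded: V_out = V_mid × R4/(R3+R4) = 7.732 × 100/885.0 = 0.874 V.

V_out ≈ 0.874 V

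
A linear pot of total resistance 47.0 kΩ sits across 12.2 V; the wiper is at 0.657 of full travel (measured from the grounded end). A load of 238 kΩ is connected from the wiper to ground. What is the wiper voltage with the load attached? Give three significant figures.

V ≈ 7.67 V

The wiper splits the pot into (1−α)R = 16.12 kΩ above and αR = 30.88 kΩ below.
Lower section ‖ load = 27.33 kΩ.
V_wiper = 12.2 × 27.33/(16.12 + 27.33) = 7.67 V.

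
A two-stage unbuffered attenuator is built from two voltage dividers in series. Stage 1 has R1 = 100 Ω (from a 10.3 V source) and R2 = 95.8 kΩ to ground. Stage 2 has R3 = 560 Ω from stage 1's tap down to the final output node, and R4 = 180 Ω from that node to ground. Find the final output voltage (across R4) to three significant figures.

Stage 2 presents R3+R4 = 740.0 Ω as a load on stage 1's tap.
Stage 1's lower leg becomes R2‖(R3+R4) = 734.3 Ω, so V_mid = 10.3 × 734.3/834.3 = 9.065 V.
Stage 2 is itself unloaded: V_out = V_mid × R4/(R3+R4) = 9.065 × 180/740.0 = 2.21 V.

V_out ≈ 2.21 V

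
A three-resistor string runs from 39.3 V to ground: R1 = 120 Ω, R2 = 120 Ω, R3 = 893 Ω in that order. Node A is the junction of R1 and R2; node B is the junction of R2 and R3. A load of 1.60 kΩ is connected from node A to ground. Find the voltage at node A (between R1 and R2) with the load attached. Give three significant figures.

V ≈ 32.9 V

Below node A the series string R2+R3 = 1013 Ω sits in parallel with the 1600 Ω load: 620.3 Ω.
V_A = 39.3 × 620.3/(120 + 620.3) = 32.9 V.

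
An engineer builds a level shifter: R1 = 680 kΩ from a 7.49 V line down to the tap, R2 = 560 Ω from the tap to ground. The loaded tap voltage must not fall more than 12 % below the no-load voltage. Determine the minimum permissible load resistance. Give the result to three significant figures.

R_L(min) ≈ 4.10 kΩ

Output resistance R_th = R1‖R2 = (680000 × 560)/680600 = 559.5 Ω.
The fractional drop is R_th/(R_th + R_L); requiring this ≤ 0.120 gives R_L ≥ R_th(1/0.120 − 1) = 559.5 × 7.333 = 4.10 kΩ.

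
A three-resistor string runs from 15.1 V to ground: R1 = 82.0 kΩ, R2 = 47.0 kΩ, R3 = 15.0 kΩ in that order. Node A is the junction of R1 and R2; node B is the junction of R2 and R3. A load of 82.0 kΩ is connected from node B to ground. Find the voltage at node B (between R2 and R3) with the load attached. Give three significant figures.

V ≈ 1.35 V

At node B, R3 is in parallel with the load: R3‖R_L = 12.68 kΩ.
Below node A the resistance is R2 + (R3‖R_L) = 59.68 kΩ, so V_A = 15.1 × 59.68/141.7 = 6.361 V.
Then V_B = V_A × (R3‖R_L)/(R2 + R3‖R_L) = 6.361 × 12.68/59.68 = 1.35 V.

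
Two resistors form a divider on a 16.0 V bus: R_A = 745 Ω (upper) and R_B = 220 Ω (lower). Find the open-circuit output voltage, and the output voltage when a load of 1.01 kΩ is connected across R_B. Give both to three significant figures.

Unloaded: 3.65 V; loaded: 3.12 V

Open-circuit: V = 16.0 × 220/(745 + 220) = 3.65 V.
With the load, R_B becomes R_B‖R_L = 180.7 Ω, so V = 16.0 × 180.7/925.7 = 3.12 V.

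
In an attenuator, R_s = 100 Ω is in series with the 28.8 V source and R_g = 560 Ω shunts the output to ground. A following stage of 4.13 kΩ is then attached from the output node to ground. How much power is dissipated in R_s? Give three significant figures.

P ≈ 236 mW

Total resistance from the source is R_s + (R_g‖R_L) = 593.1 Ω, so I = 28.8/593.1 Ω = 48.56 mA.
P = I²·R_s = (48.56 mA)² × 100 Ω = 236 mW.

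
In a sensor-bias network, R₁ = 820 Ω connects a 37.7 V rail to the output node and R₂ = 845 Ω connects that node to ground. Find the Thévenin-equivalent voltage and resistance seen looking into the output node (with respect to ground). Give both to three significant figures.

V_th is the open-circuit tap voltage: 37.7 × 845/(820 + 845) = 19.1 V.
With the supply zeroed, R₁ and R₂ appear in parallel from the tap: R_th = R₁‖R₂ = (820 × 845)/1665 = 416 Ω.

V_th = 19.1 V, R_th = 416 Ω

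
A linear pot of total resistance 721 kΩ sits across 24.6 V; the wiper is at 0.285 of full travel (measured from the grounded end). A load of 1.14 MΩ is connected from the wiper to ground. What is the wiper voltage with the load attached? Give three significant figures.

The wiper splits the pot into (1−α)R = 515.5 kΩ above and αR = 205.5 kΩ below.
Lower section ‖ load = 174.1 kΩ.
V_wiper = 24.6 × 174.1/(515.5 + 174.1) = 6.21 V.

V ≈ 6.21 V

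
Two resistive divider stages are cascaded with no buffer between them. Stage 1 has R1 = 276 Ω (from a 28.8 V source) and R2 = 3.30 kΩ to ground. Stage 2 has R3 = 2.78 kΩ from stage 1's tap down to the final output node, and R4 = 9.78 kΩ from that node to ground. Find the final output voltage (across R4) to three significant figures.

V_out ≈ 20.3 V

Stage 2 presents R3+R4 = 12560 Ω as a load on stage 1's tap.
Stage 1's lower leg becomes R2‖(R3+R4) = 2613 Ω, so V_mid = 28.8 × 2613/2889 = 26.05 V.
Stage 2 is itself unloaded: V_out = V_mid × R4/(R3+R4) = 26.05 × 9780/12560 = 20.3 V.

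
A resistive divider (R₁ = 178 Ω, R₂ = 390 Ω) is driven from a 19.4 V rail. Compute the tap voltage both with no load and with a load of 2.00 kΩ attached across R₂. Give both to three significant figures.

Unloaded: 13.3 V; loaded: 12.6 V

Open-circuit: V = 19.4 × 390/(178 + 390) = 13.3 V.
With the load, R₂ becomes R₂‖R_L = 326.4 Ω, so V = 19.4 × 326.4/504.4 = 12.6 V.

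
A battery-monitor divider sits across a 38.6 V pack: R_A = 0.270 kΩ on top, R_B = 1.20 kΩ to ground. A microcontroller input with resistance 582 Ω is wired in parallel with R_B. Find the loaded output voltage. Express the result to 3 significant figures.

The load sits in parallel with R_B: R_B‖R_L = (1200 × 582) / (1200 + 582) = 391.9 Ω.
V_out = 38.6 × 391.9 / (270 + 391.9) = 38.6 × 391.9/661.9 = 22.9 V.

V_out ≈ 22.9 V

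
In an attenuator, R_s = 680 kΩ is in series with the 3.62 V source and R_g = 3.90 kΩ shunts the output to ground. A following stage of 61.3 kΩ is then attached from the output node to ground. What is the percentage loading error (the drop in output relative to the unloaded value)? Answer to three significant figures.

5.95 %

The divider's output (Thévenin) resistance is R_s‖R_g = 3.878 kΩ.
Fractional drop under load = R_th/(R_th + R_L) = 3.878 / (3.878 + 61.3) = 0.05950.
So the output falls by 5.95 %.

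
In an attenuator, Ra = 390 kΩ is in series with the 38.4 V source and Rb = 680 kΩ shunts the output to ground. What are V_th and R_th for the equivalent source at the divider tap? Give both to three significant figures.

V_th is the open-circuit tap voltage: 38.4 × 680/(390 + 680) = 24.4 V.
With the supply zeroed, Ra and Rb appear in parallel from the tap: R_th = Ra‖Rb = (390 × 680)/1070 = 248 kΩ.

V_th = 24.4 V, R_th = 248 kΩ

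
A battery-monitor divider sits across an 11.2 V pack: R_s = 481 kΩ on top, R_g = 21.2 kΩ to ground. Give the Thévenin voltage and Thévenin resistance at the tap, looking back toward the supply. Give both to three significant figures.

V_th = 0.473 V, R_th = 20.3 kΩ

V_th is the open-circuit tap voltage: 11.2 × 21.2/(481 + 21.2) = 0.473 V.
With the supply zeroed, R_s and R_g appear in parallel from the tap: R_th = R_s‖R_g = (481 × 21.2)/502.2 = 20.3 kΩ.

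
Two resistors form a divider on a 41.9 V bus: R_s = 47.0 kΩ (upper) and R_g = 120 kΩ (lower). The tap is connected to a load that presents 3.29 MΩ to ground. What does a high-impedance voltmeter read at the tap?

The load sits in parallel with R_g: R_g‖R_L = (120 × 3290) / (120 + 3290) = 115.8 kΩ.
V_out = 41.9 × 115.8 / (47.0 + 115.8) = 41.9 × 115.8/162.8 = 29.8 V.

V_out ≈ 29.8 V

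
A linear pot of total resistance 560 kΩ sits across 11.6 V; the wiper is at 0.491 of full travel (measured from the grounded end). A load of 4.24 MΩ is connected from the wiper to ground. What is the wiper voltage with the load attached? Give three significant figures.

The wiper splits the pot into (1−α)R = 285.0 kΩ above and αR = 275.0 kΩ below.
Lower section ‖ load = 258.2 kΩ.
V_wiper = 11.6 × 258.2/(285.0 + 258.2) = 5.51 V.

V ≈ 5.51 V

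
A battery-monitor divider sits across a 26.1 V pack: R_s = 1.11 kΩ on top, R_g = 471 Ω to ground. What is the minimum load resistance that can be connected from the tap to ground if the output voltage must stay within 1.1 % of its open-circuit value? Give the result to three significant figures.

R_L(min) ≈ 29.7 kΩ

Output resistance R_th = R_s‖R_g = (1110 × 471)/1581 = 330.7 Ω.
The fractional drop is R_th/(R_th + R_L); requiring this ≤ 0.0110 gives R_L ≥ R_th(1/0.0110 − 1) = 330.7 × 89.91 = 29.7 kΩ.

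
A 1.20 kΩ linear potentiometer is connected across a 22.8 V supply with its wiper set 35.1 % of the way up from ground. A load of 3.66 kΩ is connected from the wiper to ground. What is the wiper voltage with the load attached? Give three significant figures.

The wiper splits the pot into (1−α)R = 778.8 Ω above and αR = 421.2 Ω below.
Lower section ‖ load = 377.7 Ω.
V_wiper = 22.8 × 377.7/(778.8 + 377.7) = 7.45 V.

V ≈ 7.45 V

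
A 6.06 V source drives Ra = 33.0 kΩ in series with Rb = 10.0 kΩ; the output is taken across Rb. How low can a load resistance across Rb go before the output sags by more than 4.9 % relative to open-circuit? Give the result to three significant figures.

R_L(min) ≈ 149 kΩ

Output resistance R_th = Ra‖Rb = (33.0 × 10.0)/43.00 = 7.674 kΩ.
The fractional drop is R_th/(R_th + R_L); requiring this ≤ 0.0490 gives R_L ≥ R_th(1/0.0490 − 1) = 7.674 × 19.41 = 149 kΩ.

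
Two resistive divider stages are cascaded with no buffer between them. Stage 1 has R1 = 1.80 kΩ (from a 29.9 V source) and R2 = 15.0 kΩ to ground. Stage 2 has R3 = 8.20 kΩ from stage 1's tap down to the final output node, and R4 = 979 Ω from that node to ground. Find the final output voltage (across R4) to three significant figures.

V_out ≈ 2.42 V

Stage 2 presents R3+R4 = 9179 Ω as a load on stage 1's tap.
Stage 1's lower leg becomes R2‖(R3+R4) = 5694 Ω, so V_mid = 29.9 × 5694/7494 = 22.72 V.
Stage 2 is itself unloaded: V_out = V_mid × R4/(R3+R4) = 22.72 × 979/9179 = 2.42 V.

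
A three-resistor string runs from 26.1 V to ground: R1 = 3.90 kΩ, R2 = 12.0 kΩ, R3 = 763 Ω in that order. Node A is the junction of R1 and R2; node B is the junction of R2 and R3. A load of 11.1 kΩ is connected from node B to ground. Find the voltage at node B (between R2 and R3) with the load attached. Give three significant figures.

V ≈ 1.12 V

At node B, R3 is in parallel with the load: R3‖R_L = 713.9 Ω.
Below node A the resistance is R2 + (R3‖R_L) = 12710 Ω, so V_A = 26.1 × 12710/16610 = 19.97 V.
Then V_B = V_A × (R3‖R_L)/(R2 + R3‖R_L) = 19.97 × 713.9/12710 = 1.12 V.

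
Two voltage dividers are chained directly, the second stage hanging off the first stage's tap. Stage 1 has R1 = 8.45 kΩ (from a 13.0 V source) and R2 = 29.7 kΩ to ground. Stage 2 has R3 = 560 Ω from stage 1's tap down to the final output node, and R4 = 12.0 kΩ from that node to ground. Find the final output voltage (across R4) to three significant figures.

V_out ≈ 6.35 V

Stage 2 presents R3+R4 = 12560 Ω as a load on stage 1's tap.
Stage 1's lower leg becomes R2‖(R3+R4) = 8827 Ω, so V_mid = 13.0 × 8827/17280 = 6.642 V.
Stage 2 is itself unloaded: V_out = V_mid × R4/(R3+R4) = 6.642 × 12000/12560 = 6.35 V.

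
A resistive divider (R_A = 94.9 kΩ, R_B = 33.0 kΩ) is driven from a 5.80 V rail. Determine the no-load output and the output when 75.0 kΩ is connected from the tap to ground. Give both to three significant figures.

Unloaded: 1.50 V; loaded: 1.13 V

Open-circuit: V = 5.80 × 33.0/(94.9 + 33.0) = 1.50 V.
With the load, R_B becomes R_B‖R_L = 22.92 kΩ, so V = 5.80 × 22.92/117.8 = 1.13 V.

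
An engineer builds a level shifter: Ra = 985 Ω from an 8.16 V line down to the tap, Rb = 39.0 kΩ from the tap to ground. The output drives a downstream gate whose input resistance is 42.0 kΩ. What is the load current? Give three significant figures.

I_L ≈ 0.185 mA

Rb‖R_L = 20220 Ω; V_out = 8.16 × 20220/21210 = 7.781 V.
I_L = V_out / R_L = 7.781 / 42.0 kΩ = 0.185 mA.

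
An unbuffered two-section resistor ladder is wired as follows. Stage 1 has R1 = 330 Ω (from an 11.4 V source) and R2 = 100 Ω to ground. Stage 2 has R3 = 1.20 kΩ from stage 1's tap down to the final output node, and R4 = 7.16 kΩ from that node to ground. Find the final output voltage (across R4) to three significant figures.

V_out ≈ 2.25 V

Stage 2 presents R3+R4 = 8360 Ω as a load on stage 1's tap.
Stage 1's lower leg becomes R2‖(R3+R4) = 98.82 Ω, so V_mid = 11.4 × 98.82/428.8 = 2.627 V.
Stage 2 is itself unloaded: V_out = V_mid × R4/(R3+R4) = 2.627 × 7160/8360 = 2.25 V.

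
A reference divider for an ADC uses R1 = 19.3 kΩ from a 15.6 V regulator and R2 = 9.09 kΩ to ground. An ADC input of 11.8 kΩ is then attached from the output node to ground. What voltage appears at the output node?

V_out ≈ 3.28 V

The load sits in parallel with R2: R2‖R_L = (9.09 × 11.8) / (9.09 + 11.8) = 5.135 kΩ.
V_out = 15.6 × 5.135 / (19.3 + 5.135) = 15.6 × 5.135/24.43 = 3.28 V.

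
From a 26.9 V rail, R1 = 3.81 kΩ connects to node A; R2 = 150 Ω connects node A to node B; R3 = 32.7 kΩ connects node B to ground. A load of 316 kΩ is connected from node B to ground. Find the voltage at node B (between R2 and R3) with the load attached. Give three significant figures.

V ≈ 23.7 V

At node B, R3 is in parallel with the load: R3‖R_L = 29630 Ω.
Below node A the resistance is R2 + (R3‖R_L) = 29780 Ω, so V_A = 26.9 × 29780/33590 = 23.85 V.
Then V_B = V_A × (R3‖R_L)/(R2 + R3‖R_L) = 23.85 × 29630/29780 = 23.7 V.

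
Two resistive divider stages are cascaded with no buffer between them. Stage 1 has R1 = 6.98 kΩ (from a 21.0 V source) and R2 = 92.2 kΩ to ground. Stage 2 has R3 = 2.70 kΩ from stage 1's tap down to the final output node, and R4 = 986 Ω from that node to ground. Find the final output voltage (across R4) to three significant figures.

Stage 2 presents R3+R4 = 3686 Ω as a load on stage 1's tap.
Stage 1's lower leg becomes R2‖(R3+R4) = 3544 Ω, so V_mid = 21.0 × 3544/10520 = 7.072 V.
Stage 2 is itself unloaded: V_out = V_mid × R4/(R3+R4) = 7.072 × 986/3686 = 1.89 V.

V_out ≈ 1.89 V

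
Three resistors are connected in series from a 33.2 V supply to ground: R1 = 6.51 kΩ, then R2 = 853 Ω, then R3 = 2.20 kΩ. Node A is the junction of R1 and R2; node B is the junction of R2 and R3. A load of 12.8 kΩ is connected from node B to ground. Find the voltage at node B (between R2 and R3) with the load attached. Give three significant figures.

At node B, R3 is in parallel with the load: R3‖R_L = 1877 Ω.
Below node A the resistance is R2 + (R3‖R_L) = 2730 Ω, so V_A = 33.2 × 2730/9240 = 9.810 V.
Then V_B = V_A × (R3‖R_L)/(R2 + R3‖R_L) = 9.810 × 1877/2730 = 6.75 V.

V ≈ 6.75 V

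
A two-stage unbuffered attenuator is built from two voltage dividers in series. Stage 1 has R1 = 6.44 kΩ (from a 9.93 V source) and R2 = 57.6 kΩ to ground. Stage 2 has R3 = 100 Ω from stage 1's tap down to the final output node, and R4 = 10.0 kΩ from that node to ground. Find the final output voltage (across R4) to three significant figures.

V_out ≈ 5.62 V

Stage 2 presents R3+R4 = 10100 Ω as a load on stage 1's tap.
Stage 1's lower leg becomes R2‖(R3+R4) = 8593 Ω, so V_mid = 9.93 × 8593/15030 = 5.676 V.
Stage 2 is itself unloaded: V_out = V_mid × R4/(R3+R4) = 5.676 × 10000/10100 = 5.62 V.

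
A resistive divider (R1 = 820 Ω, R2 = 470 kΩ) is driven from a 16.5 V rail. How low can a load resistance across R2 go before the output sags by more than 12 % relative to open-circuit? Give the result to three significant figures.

Output resistance R_th = R1‖R2 = (820 × 470000)/470800 = 818.6 Ω.
The fractional drop is R_th/(R_th + R_L); requiring this ≤ 0.120 gives R_L ≥ R_th(1/0.120 − 1) = 818.6 × 7.333 = 6.00 kΩ.

R_L(min) ≈ 6.00 kΩ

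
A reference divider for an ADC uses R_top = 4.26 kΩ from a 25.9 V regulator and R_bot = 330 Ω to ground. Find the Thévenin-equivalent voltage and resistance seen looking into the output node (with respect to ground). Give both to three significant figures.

V_th is the open-circuit tap voltage: 25.9 × 330/(4260 + 330) = 1.86 V.
With the supply zeroed, R_top and R_bot appear in parallel from the tap: R_th = R_top‖R_bot = (4260 × 330)/4590 = 306 Ω.

V_th = 1.86 V, R_th = 306 Ω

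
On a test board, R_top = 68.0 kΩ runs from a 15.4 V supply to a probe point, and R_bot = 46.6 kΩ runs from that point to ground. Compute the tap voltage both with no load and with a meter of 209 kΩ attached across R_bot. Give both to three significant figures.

Unloaded: 6.26 V; loaded: 5.53 V

Open-circuit: V = 15.4 × 46.6/(68.0 + 46.6) = 6.26 V.
With the load, R_bot becomes R_bot‖R_L = 38.10 kΩ, so V = 15.4 × 38.10/106.1 = 5.53 V.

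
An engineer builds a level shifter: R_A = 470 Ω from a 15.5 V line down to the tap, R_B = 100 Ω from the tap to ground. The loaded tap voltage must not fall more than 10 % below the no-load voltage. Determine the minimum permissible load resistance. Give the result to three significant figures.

R_L(min) ≈ 742 Ω

Output resistance R_th = R_A‖R_B = (470 × 100)/570.0 = 82.46 Ω.
The fractional drop is R_th/(R_th + R_L); requiring this ≤ 0.100 gives R_L ≥ R_th(1/0.100 − 1) = 82.46 × 9.000 = 742 Ω.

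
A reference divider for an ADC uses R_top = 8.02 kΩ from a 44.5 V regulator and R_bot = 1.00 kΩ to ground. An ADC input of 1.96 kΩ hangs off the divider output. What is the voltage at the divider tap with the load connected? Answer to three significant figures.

V_out ≈ 3.39 V

The load sits in parallel with R_bot: R_bot‖R_L = (1.00 × 1.96) / (1.00 + 1.96) = 0.6622 kΩ.
V_out = 44.5 × 0.6622 / (8.02 + 0.6622) = 44.5 × 0.6622/8.682 = 3.39 V.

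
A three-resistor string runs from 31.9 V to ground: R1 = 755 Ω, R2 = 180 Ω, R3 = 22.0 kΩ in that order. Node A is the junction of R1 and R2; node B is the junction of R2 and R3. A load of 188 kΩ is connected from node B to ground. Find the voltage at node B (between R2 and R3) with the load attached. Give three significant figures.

At node B, R3 is in parallel with the load: R3‖R_L = 19700 Ω.
Below node A the resistance is R2 + (R3‖R_L) = 19880 Ω, so V_A = 31.9 × 19880/20630 = 30.73 V.
Then V_B = V_A × (R3‖R_L)/(R2 + R3‖R_L) = 30.73 × 19700/19880 = 30.5 V.

V ≈ 30.5 V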